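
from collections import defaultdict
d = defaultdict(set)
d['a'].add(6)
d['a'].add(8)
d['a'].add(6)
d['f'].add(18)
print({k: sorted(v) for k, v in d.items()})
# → {'a': [6, 8], 'f': [18]}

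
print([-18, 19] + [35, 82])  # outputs [-18, 19, 35, 82]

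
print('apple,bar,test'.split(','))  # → ['apple', 'bar', 'test']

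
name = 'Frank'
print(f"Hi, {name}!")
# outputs Hi, Frank!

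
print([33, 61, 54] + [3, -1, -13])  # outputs [33, 61, 54, 3, -1, -13]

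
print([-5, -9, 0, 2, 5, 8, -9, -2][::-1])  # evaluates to [-2, -9, 8, 5, 2, 0, -9, -5]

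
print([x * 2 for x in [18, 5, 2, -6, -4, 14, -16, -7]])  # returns [36, 10, 4, -12, -8, 28, -32, -14]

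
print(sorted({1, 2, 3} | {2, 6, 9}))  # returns [1, 2, 3, 6, 9]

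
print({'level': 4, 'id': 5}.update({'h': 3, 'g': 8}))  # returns None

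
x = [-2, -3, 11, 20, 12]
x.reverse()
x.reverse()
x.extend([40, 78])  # [-2, -3, 11, 20, 12, 40, 78]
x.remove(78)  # [-2, -3, 11, 20, 12, 40]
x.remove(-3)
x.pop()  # 40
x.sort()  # [-2, 11, 12, 20]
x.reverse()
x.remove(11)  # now [20, 12, -2]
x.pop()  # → -2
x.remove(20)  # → [12]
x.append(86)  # [12, 86]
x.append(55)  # [12, 86, 55]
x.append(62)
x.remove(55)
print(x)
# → [12, 86, 62]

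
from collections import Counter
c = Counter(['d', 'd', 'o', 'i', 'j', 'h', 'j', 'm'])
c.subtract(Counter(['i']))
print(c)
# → Counter({'d': 2, 'j': 2, 'o': 1, 'h': 1, 'm': 1, 'i': 0})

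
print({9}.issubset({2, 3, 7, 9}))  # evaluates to True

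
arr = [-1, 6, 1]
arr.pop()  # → 1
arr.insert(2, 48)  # [-1, 6, 48]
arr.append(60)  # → [-1, 6, 48, 60]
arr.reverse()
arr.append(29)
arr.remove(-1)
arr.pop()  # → 29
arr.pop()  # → 6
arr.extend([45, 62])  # [60, 48, 45, 62]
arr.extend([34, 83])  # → [60, 48, 45, 62, 34, 83]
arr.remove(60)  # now [48, 45, 62, 34, 83]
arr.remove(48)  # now [45, 62, 34, 83]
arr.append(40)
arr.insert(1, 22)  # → [45, 22, 62, 34, 83, 40]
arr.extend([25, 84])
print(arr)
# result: [45, 22, 62, 34, 83, 40, 25, 84]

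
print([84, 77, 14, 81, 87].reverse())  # None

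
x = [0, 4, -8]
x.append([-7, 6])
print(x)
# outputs [0, 4, -8, [-7, 6]]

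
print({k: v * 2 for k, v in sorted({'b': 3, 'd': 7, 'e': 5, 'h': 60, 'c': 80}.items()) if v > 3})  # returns {'c': 160, 'd': 14, 'e': 10, 'h': 120}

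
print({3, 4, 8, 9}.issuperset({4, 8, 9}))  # True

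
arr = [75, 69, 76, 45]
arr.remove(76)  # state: [75, 69, 45]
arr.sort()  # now [45, 69, 75]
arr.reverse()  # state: [75, 69, 45]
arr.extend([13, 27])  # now [75, 69, 45, 13, 27]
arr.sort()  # [13, 27, 45, 69, 75]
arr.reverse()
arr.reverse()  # [13, 27, 45, 69, 75]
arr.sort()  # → [13, 27, 45, 69, 75]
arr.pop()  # 75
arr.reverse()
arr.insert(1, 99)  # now [69, 99, 45, 27, 13]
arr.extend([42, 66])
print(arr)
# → [69, 99, 45, 27, 13, 42, 66]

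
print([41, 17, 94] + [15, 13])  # [41, 17, 94, 15, 13]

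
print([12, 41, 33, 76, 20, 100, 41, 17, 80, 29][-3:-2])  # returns [17]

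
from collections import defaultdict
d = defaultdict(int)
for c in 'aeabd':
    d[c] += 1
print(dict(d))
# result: {'a': 2, 'e': 1, 'b': 1, 'd': 1}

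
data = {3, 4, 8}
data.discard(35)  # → {3, 4, 8}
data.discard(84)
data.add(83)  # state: {3, 4, 8, 83}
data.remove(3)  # {4, 8, 83}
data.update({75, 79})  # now {4, 8, 75, 79, 83}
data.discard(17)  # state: {4, 8, 75, 79, 83}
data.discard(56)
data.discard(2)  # {4, 8, 75, 79, 83}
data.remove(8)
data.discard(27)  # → {4, 75, 79, 83}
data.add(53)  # {4, 53, 75, 79, 83}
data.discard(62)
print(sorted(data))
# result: [4, 53, 75, 79, 83]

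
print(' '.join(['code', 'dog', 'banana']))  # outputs code dog banana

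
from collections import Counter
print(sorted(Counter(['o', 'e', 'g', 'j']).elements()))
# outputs ['e', 'g', 'j', 'o']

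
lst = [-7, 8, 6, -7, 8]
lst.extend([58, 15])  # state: [-7, 8, 6, -7, 8, 58, 15]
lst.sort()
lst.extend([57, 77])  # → [-7, -7, 6, 8, 8, 15, 58, 57, 77]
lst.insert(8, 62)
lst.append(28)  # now [-7, -7, 6, 8, 8, 15, 58, 57, 62, 77, 28]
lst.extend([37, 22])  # [-7, -7, 6, 8, 8, 15, 58, 57, 62, 77, 28, 37, 22]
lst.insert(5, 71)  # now [-7, -7, 6, 8, 8, 71, 15, 58, 57, 62, 77, 28, 37, 22]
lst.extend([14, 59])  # [-7, -7, 6, 8, 8, 71, 15, 58, 57, 62, 77, 28, 37, 22, 14, 59]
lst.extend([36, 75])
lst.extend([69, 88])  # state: [-7, -7, 6, 8, 8, 71, 15, 58, 57, 62, 77, 28, 37, 22, 14, 59, 36, 75, 69, 88]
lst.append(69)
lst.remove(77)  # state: [-7, -7, 6, 8, 8, 71, 15, 58, 57, 62, 28, 37, 22, 14, 59, 36, 75, 69, 88, 69]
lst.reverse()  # [69, 88, 69, 75, 36, 59, 14, 22, 37, 28, 62, 57, 58, 15, 71, 8, 8, 6, -7, -7]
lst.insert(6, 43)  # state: [69, 88, 69, 75, 36, 59, 43, 14, 22, 37, 28, 62, 57, 58, 15, 71, 8, 8, 6, -7, -7]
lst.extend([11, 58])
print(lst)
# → [69, 88, 69, 75, 36, 59, 43, 14, 22, 37, 28, 62, 57, 58, 15, 71, 8, 8, 6, -7, -7, 11, 58]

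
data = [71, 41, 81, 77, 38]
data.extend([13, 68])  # [71, 41, 81, 77, 38, 13, 68]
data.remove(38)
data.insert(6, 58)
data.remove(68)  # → [71, 41, 81, 77, 13, 58]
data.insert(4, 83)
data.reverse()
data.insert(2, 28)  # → [58, 13, 28, 83, 77, 81, 41, 71]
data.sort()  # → [13, 28, 41, 58, 71, 77, 81, 83]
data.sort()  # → [13, 28, 41, 58, 71, 77, 81, 83]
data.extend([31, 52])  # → [13, 28, 41, 58, 71, 77, 81, 83, 31, 52]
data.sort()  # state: [13, 28, 31, 41, 52, 58, 71, 77, 81, 83]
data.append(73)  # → [13, 28, 31, 41, 52, 58, 71, 77, 81, 83, 73]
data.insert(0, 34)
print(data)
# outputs [34, 13, 28, 31, 41, 52, 58, 71, 77, 81, 83, 73]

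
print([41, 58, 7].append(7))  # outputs None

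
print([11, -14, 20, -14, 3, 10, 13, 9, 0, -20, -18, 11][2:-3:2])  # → [20, 3, 13, 0]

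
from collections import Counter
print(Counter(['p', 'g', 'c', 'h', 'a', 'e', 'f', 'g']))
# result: Counter({'g': 2, 'p': 1, 'c': 1, 'h': 1, 'a': 1, 'e': 1, 'f': 1})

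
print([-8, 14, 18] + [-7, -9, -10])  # [-8, 14, 18, -7, -9, -10]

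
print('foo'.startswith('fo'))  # True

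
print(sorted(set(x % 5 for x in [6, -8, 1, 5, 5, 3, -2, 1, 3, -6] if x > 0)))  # [0, 1, 3]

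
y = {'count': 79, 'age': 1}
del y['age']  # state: {'count': 79}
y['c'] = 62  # {'count': 79, 'c': 62}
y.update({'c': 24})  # {'count': 79, 'c': 24}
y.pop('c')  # 24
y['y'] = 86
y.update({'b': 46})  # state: {'count': 79, 'y': 86, 'b': 46}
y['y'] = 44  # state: {'count': 79, 'y': 44, 'b': 46}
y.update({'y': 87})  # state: {'count': 79, 'y': 87, 'b': 46}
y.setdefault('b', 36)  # 46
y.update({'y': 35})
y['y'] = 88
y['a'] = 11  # {'count': 79, 'y': 88, 'b': 46, 'a': 11}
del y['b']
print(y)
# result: {'count': 79, 'y': 88, 'a': 11}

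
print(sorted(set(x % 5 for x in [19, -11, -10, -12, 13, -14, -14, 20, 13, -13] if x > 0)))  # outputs [0, 3, 4]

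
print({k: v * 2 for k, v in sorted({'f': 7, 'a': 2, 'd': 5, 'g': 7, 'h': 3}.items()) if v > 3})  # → {'d': 10, 'f': 14, 'g': 14}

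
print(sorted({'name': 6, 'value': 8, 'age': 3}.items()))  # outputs [('age', 3), ('name', 6), ('value', 8)]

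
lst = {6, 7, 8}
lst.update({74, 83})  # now {6, 7, 8, 74, 83}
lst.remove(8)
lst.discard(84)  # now {6, 7, 74, 83}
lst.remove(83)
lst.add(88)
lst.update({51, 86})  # {6, 7, 51, 74, 86, 88}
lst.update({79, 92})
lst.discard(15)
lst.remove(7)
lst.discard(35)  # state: {6, 51, 74, 79, 86, 88, 92}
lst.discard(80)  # {6, 51, 74, 79, 86, 88, 92}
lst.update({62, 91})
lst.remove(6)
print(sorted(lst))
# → [51, 62, 74, 79, 86, 88, 91, 92]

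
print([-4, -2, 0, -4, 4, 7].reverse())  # None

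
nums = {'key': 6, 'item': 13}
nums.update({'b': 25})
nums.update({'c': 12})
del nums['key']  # {'item': 13, 'b': 25, 'c': 12}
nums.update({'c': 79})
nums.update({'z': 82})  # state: {'item': 13, 'b': 25, 'c': 79, 'z': 82}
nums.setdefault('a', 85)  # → 85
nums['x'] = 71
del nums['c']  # {'item': 13, 'b': 25, 'z': 82, 'a': 85, 'x': 71}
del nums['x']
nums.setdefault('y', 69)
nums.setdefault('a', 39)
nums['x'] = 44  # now {'item': 13, 'b': 25, 'z': 82, 'a': 85, 'y': 69, 'x': 44}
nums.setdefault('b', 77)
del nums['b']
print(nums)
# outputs {'item': 13, 'z': 82, 'a': 85, 'y': 69, 'x': 44}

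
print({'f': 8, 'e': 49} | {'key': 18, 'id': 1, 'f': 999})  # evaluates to {'f': 999, 'e': 49, 'key': 18, 'id': 1}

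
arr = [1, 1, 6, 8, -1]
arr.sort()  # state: [-1, 1, 1, 6, 8]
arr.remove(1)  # [-1, 1, 6, 8]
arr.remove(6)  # [-1, 1, 8]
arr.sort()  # [-1, 1, 8]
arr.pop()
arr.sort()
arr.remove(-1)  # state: [1]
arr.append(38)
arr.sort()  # [1, 38]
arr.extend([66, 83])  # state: [1, 38, 66, 83]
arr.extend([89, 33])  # [1, 38, 66, 83, 89, 33]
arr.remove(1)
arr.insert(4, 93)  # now [38, 66, 83, 89, 93, 33]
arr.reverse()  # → [33, 93, 89, 83, 66, 38]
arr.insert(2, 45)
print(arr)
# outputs [33, 93, 45, 89, 83, 66, 38]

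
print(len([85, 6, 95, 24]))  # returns 4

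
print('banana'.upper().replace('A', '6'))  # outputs B6N6N6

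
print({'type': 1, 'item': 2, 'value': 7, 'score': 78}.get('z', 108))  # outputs 108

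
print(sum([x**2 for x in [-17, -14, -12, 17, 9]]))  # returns 999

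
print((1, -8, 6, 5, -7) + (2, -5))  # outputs (1, -8, 6, 5, -7, 2, -5)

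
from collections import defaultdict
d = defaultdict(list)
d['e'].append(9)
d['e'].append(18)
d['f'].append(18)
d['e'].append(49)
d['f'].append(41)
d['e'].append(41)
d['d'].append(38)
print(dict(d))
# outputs {'e': [9, 18, 49, 41], 'f': [18, 41], 'd': [38]}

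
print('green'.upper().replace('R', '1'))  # G1EEN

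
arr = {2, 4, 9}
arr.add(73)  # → {2, 4, 9, 73}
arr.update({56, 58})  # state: {2, 4, 9, 56, 58, 73}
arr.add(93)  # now {2, 4, 9, 56, 58, 73, 93}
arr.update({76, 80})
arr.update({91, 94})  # {2, 4, 9, 56, 58, 73, 76, 80, 91, 93, 94}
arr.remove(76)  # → {2, 4, 9, 56, 58, 73, 80, 91, 93, 94}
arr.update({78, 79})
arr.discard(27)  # {2, 4, 9, 56, 58, 73, 78, 79, 80, 91, 93, 94}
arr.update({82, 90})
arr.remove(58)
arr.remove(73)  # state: {2, 4, 9, 56, 78, 79, 80, 82, 90, 91, 93, 94}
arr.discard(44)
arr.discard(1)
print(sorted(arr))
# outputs [2, 4, 9, 56, 78, 79, 80, 82, 90, 91, 93, 94]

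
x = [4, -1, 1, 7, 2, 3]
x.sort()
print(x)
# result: [-1, 1, 2, 3, 4, 7]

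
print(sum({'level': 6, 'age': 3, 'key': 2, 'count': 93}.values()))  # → 104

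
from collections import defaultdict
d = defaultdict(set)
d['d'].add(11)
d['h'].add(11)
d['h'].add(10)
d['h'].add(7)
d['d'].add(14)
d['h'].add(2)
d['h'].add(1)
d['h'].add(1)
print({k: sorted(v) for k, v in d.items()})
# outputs {'d': [11, 14], 'h': [1, 2, 7, 10, 11]}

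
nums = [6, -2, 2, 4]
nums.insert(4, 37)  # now [6, -2, 2, 4, 37]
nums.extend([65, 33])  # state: [6, -2, 2, 4, 37, 65, 33]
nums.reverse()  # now [33, 65, 37, 4, 2, -2, 6]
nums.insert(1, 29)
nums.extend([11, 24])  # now [33, 29, 65, 37, 4, 2, -2, 6, 11, 24]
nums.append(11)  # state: [33, 29, 65, 37, 4, 2, -2, 6, 11, 24, 11]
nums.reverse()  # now [11, 24, 11, 6, -2, 2, 4, 37, 65, 29, 33]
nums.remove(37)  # [11, 24, 11, 6, -2, 2, 4, 65, 29, 33]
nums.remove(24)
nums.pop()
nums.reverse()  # [29, 65, 4, 2, -2, 6, 11, 11]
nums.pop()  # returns 11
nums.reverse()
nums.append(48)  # [11, 6, -2, 2, 4, 65, 29, 48]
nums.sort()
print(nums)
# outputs [-2, 2, 4, 6, 11, 29, 48, 65]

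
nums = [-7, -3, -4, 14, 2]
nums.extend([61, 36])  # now [-7, -3, -4, 14, 2, 61, 36]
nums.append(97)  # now [-7, -3, -4, 14, 2, 61, 36, 97]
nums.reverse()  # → [97, 36, 61, 2, 14, -4, -3, -7]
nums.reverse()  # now [-7, -3, -4, 14, 2, 61, 36, 97]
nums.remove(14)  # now [-7, -3, -4, 2, 61, 36, 97]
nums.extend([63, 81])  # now [-7, -3, -4, 2, 61, 36, 97, 63, 81]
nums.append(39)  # [-7, -3, -4, 2, 61, 36, 97, 63, 81, 39]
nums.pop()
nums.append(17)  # [-7, -3, -4, 2, 61, 36, 97, 63, 81, 17]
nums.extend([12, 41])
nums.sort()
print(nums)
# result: [-7, -4, -3, 2, 12, 17, 36, 41, 61, 63, 81, 97]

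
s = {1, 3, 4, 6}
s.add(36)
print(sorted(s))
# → [1, 3, 4, 6, 36]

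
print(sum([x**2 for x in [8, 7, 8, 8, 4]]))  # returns 257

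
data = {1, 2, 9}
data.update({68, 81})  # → {1, 2, 9, 68, 81}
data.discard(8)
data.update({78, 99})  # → {1, 2, 9, 68, 78, 81, 99}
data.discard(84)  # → {1, 2, 9, 68, 78, 81, 99}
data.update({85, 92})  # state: {1, 2, 9, 68, 78, 81, 85, 92, 99}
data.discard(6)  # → {1, 2, 9, 68, 78, 81, 85, 92, 99}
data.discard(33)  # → {1, 2, 9, 68, 78, 81, 85, 92, 99}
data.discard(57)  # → {1, 2, 9, 68, 78, 81, 85, 92, 99}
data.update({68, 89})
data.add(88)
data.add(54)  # {1, 2, 9, 54, 68, 78, 81, 85, 88, 89, 92, 99}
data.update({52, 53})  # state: {1, 2, 9, 52, 53, 54, 68, 78, 81, 85, 88, 89, 92, 99}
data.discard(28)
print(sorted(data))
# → [1, 2, 9, 52, 53, 54, 68, 78, 81, 85, 88, 89, 92, 99]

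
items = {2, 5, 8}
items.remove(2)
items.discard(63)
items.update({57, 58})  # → {5, 8, 57, 58}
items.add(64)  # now {5, 8, 57, 58, 64}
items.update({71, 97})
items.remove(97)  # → {5, 8, 57, 58, 64, 71}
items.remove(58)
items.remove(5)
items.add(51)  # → {8, 51, 57, 64, 71}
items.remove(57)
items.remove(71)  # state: {8, 51, 64}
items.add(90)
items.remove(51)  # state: {8, 64, 90}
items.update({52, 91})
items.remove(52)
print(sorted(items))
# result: [8, 64, 90, 91]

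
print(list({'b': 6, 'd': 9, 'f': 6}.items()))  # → [('b', 6), ('d', 9), ('f', 6)]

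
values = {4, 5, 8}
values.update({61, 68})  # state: {4, 5, 8, 61, 68}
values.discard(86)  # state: {4, 5, 8, 61, 68}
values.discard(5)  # {4, 8, 61, 68}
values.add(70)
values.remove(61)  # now {4, 8, 68, 70}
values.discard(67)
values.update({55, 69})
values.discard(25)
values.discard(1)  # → {4, 8, 55, 68, 69, 70}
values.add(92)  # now {4, 8, 55, 68, 69, 70, 92}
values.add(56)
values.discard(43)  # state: {4, 8, 55, 56, 68, 69, 70, 92}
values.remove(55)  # {4, 8, 56, 68, 69, 70, 92}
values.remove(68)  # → {4, 8, 56, 69, 70, 92}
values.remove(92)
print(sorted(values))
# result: [4, 8, 56, 69, 70]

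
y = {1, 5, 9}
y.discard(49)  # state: {1, 5, 9}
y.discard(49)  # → {1, 5, 9}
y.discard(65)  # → {1, 5, 9}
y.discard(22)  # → {1, 5, 9}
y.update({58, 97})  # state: {1, 5, 9, 58, 97}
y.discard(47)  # {1, 5, 9, 58, 97}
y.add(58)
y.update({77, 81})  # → {1, 5, 9, 58, 77, 81, 97}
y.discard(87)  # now {1, 5, 9, 58, 77, 81, 97}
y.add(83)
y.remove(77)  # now {1, 5, 9, 58, 81, 83, 97}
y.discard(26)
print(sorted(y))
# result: [1, 5, 9, 58, 81, 83, 97]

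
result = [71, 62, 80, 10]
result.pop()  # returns 10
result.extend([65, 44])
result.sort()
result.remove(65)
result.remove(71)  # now [44, 62, 80]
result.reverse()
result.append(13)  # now [80, 62, 44, 13]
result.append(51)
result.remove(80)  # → [62, 44, 13, 51]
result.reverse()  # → [51, 13, 44, 62]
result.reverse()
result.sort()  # [13, 44, 51, 62]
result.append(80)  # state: [13, 44, 51, 62, 80]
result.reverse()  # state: [80, 62, 51, 44, 13]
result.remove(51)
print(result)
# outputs [80, 62, 44, 13]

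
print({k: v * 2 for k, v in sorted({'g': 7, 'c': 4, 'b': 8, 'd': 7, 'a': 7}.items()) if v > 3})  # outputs {'a': 14, 'b': 16, 'c': 8, 'd': 14, 'g': 14}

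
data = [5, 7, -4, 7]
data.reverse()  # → [7, -4, 7, 5]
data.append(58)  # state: [7, -4, 7, 5, 58]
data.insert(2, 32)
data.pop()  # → 58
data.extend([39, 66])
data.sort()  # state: [-4, 5, 7, 7, 32, 39, 66]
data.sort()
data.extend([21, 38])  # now [-4, 5, 7, 7, 32, 39, 66, 21, 38]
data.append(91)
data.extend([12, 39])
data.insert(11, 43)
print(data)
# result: [-4, 5, 7, 7, 32, 39, 66, 21, 38, 91, 12, 43, 39]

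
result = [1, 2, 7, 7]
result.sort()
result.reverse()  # [7, 7, 2, 1]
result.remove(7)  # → [7, 2, 1]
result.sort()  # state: [1, 2, 7]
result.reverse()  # [7, 2, 1]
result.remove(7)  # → [2, 1]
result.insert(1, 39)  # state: [2, 39, 1]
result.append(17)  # [2, 39, 1, 17]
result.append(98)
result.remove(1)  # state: [2, 39, 17, 98]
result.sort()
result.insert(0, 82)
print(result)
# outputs [82, 2, 17, 39, 98]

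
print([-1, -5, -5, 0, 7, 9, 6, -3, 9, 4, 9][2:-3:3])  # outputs [-5, 9]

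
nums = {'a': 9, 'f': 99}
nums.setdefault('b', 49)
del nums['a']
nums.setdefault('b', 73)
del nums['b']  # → {'f': 99}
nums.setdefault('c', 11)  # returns 11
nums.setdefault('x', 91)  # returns 91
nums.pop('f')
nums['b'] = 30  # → {'c': 11, 'x': 91, 'b': 30}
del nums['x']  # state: {'c': 11, 'b': 30}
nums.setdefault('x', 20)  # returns 20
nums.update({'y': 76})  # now {'c': 11, 'b': 30, 'x': 20, 'y': 76}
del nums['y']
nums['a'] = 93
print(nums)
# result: {'c': 11, 'b': 30, 'x': 20, 'a': 93}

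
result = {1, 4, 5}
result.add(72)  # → {1, 4, 5, 72}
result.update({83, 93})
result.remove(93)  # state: {1, 4, 5, 72, 83}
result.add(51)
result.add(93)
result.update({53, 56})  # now {1, 4, 5, 51, 53, 56, 72, 83, 93}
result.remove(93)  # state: {1, 4, 5, 51, 53, 56, 72, 83}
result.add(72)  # {1, 4, 5, 51, 53, 56, 72, 83}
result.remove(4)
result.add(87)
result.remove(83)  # {1, 5, 51, 53, 56, 72, 87}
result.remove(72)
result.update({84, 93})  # {1, 5, 51, 53, 56, 84, 87, 93}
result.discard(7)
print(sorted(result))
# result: [1, 5, 51, 53, 56, 84, 87, 93]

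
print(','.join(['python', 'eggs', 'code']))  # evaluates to python,eggs,code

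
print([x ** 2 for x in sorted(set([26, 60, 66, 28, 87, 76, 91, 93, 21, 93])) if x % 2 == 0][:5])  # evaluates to [676, 784, 3600, 4356, 5776]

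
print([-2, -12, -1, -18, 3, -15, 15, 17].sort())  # None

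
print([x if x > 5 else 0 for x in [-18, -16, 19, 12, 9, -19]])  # [0, 0, 19, 12, 9, 0]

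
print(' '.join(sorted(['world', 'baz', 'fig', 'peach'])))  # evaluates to baz fig peach world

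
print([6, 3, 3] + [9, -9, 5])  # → [6, 3, 3, 9, -9, 5]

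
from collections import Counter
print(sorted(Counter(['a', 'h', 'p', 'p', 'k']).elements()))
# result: ['a', 'h', 'k', 'p', 'p']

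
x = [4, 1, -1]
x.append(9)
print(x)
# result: [4, 1, -1, 9]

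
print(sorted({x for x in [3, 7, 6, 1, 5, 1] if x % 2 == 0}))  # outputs [6]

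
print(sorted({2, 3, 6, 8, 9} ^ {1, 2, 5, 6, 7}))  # [1, 3, 5, 7, 8, 9]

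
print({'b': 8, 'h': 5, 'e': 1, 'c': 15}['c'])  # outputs 15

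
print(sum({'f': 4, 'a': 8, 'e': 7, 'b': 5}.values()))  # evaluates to 24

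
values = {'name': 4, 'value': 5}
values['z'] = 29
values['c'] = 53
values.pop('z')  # 29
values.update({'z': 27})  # {'name': 4, 'value': 5, 'c': 53, 'z': 27}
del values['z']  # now {'name': 4, 'value': 5, 'c': 53}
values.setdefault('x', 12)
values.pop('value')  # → 5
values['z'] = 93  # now {'name': 4, 'c': 53, 'x': 12, 'z': 93}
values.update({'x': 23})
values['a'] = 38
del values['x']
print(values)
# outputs {'name': 4, 'c': 53, 'z': 93, 'a': 38}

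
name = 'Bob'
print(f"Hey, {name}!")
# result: Hey, Bob!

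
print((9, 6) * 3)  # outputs (9, 6, 9, 6, 9, 6)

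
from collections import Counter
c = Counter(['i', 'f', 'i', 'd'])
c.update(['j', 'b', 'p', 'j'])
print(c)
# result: Counter({'i': 2, 'j': 2, 'f': 1, 'd': 1, 'b': 1, 'p': 1})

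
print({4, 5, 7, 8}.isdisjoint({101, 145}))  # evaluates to True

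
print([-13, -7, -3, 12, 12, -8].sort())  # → None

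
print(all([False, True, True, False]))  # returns False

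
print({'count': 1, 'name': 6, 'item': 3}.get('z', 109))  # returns 109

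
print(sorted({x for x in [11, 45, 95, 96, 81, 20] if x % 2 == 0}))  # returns [20, 96]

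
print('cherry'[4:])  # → ry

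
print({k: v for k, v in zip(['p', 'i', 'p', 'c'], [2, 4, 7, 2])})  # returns {'p': 7, 'i': 4, 'c': 2}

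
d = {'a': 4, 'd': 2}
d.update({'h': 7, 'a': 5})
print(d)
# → {'a': 5, 'd': 2, 'h': 7}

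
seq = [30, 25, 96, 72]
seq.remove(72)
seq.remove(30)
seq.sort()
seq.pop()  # 96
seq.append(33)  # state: [25, 33]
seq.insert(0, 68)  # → [68, 25, 33]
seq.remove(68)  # [25, 33]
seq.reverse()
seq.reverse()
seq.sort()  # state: [25, 33]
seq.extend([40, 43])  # [25, 33, 40, 43]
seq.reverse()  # [43, 40, 33, 25]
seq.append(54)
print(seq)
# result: [43, 40, 33, 25, 54]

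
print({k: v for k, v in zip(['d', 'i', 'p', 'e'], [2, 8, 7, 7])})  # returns {'d': 2, 'i': 8, 'p': 7, 'e': 7}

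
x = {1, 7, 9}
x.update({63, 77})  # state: {1, 7, 9, 63, 77}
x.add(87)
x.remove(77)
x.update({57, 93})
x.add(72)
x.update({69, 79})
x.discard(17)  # {1, 7, 9, 57, 63, 69, 72, 79, 87, 93}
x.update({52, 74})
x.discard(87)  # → {1, 7, 9, 52, 57, 63, 69, 72, 74, 79, 93}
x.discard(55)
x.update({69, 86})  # {1, 7, 9, 52, 57, 63, 69, 72, 74, 79, 86, 93}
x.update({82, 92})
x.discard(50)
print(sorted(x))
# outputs [1, 7, 9, 52, 57, 63, 69, 72, 74, 79, 82, 86, 92, 93]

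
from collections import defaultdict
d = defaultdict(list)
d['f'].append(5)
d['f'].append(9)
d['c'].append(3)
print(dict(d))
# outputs {'f': [5, 9], 'c': [3]}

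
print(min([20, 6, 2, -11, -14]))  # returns -14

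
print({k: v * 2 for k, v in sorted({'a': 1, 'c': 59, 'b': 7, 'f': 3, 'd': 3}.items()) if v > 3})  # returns {'b': 14, 'c': 118}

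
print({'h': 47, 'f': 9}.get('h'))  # 47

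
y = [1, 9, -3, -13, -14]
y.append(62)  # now [1, 9, -3, -13, -14, 62]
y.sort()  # [-14, -13, -3, 1, 9, 62]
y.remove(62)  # [-14, -13, -3, 1, 9]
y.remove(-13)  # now [-14, -3, 1, 9]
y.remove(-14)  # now [-3, 1, 9]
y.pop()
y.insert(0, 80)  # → [80, -3, 1]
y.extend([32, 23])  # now [80, -3, 1, 32, 23]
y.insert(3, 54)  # [80, -3, 1, 54, 32, 23]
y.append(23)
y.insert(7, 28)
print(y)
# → [80, -3, 1, 54, 32, 23, 23, 28]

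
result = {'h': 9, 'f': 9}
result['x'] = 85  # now {'h': 9, 'f': 9, 'x': 85}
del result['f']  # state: {'h': 9, 'x': 85}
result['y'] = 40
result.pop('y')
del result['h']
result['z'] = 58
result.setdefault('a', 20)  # 20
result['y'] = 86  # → {'x': 85, 'z': 58, 'a': 20, 'y': 86}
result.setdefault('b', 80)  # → 80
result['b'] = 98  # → {'x': 85, 'z': 58, 'a': 20, 'y': 86, 'b': 98}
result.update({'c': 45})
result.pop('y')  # 86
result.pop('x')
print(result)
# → {'z': 58, 'a': 20, 'b': 98, 'c': 45}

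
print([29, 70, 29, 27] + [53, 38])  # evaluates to [29, 70, 29, 27, 53, 38]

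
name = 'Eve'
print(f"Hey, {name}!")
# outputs Hey, Eve!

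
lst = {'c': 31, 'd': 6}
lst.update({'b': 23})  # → {'c': 31, 'd': 6, 'b': 23}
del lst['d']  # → {'c': 31, 'b': 23}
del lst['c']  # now {'b': 23}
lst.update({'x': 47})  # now {'b': 23, 'x': 47}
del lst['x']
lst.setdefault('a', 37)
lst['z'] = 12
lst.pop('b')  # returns 23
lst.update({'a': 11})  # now {'a': 11, 'z': 12}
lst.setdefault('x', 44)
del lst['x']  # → {'a': 11, 'z': 12}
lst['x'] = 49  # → {'a': 11, 'z': 12, 'x': 49}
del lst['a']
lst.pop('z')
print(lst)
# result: {'x': 49}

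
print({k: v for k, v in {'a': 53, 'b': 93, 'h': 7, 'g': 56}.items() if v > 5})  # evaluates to {'a': 53, 'b': 93, 'h': 7, 'g': 56}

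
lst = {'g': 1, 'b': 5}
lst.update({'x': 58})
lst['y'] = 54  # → {'g': 1, 'b': 5, 'x': 58, 'y': 54}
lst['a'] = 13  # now {'g': 1, 'b': 5, 'x': 58, 'y': 54, 'a': 13}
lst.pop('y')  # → 54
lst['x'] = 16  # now {'g': 1, 'b': 5, 'x': 16, 'a': 13}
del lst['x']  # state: {'g': 1, 'b': 5, 'a': 13}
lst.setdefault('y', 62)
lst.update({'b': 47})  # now {'g': 1, 'b': 47, 'a': 13, 'y': 62}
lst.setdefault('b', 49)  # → 47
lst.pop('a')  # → 13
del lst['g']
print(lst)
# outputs {'b': 47, 'y': 62}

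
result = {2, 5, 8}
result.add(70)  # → {2, 5, 8, 70}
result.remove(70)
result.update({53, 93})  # {2, 5, 8, 53, 93}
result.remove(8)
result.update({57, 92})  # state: {2, 5, 53, 57, 92, 93}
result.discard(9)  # {2, 5, 53, 57, 92, 93}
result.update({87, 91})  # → {2, 5, 53, 57, 87, 91, 92, 93}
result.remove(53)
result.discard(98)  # {2, 5, 57, 87, 91, 92, 93}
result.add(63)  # {2, 5, 57, 63, 87, 91, 92, 93}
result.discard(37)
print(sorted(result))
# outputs [2, 5, 57, 63, 87, 91, 92, 93]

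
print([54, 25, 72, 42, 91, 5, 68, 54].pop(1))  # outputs 25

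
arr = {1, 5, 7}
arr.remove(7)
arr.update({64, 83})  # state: {1, 5, 64, 83}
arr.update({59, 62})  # {1, 5, 59, 62, 64, 83}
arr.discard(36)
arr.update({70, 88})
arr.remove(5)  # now {1, 59, 62, 64, 70, 83, 88}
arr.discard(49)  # {1, 59, 62, 64, 70, 83, 88}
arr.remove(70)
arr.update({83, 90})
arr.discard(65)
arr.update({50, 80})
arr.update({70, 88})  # {1, 50, 59, 62, 64, 70, 80, 83, 88, 90}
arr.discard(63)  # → {1, 50, 59, 62, 64, 70, 80, 83, 88, 90}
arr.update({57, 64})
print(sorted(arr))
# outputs [1, 50, 57, 59, 62, 64, 70, 80, 83, 88, 90]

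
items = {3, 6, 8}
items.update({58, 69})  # {3, 6, 8, 58, 69}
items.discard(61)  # {3, 6, 8, 58, 69}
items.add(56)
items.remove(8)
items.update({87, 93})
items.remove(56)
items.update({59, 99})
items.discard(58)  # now {3, 6, 59, 69, 87, 93, 99}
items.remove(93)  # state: {3, 6, 59, 69, 87, 99}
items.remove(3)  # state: {6, 59, 69, 87, 99}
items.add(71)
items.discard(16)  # {6, 59, 69, 71, 87, 99}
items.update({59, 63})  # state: {6, 59, 63, 69, 71, 87, 99}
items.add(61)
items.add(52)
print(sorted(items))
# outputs [6, 52, 59, 61, 63, 69, 71, 87, 99]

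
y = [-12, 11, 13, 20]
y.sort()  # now [-12, 11, 13, 20]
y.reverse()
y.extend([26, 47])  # [20, 13, 11, -12, 26, 47]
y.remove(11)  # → [20, 13, -12, 26, 47]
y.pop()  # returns 47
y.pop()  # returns 26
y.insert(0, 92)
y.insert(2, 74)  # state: [92, 20, 74, 13, -12]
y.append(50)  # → [92, 20, 74, 13, -12, 50]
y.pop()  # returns 50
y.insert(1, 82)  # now [92, 82, 20, 74, 13, -12]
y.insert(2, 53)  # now [92, 82, 53, 20, 74, 13, -12]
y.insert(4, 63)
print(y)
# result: [92, 82, 53, 20, 63, 74, 13, -12]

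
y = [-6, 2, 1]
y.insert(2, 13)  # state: [-6, 2, 13, 1]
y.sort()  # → [-6, 1, 2, 13]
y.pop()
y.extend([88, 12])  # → [-6, 1, 2, 88, 12]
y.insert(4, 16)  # [-6, 1, 2, 88, 16, 12]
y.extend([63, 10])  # [-6, 1, 2, 88, 16, 12, 63, 10]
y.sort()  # [-6, 1, 2, 10, 12, 16, 63, 88]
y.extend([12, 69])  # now [-6, 1, 2, 10, 12, 16, 63, 88, 12, 69]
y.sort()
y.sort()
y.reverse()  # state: [88, 69, 63, 16, 12, 12, 10, 2, 1, -6]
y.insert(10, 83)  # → [88, 69, 63, 16, 12, 12, 10, 2, 1, -6, 83]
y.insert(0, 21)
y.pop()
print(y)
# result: [21, 88, 69, 63, 16, 12, 12, 10, 2, 1, -6]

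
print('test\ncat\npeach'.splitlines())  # ['test', 'cat', 'peach']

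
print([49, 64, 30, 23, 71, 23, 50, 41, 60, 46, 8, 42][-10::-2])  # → [30, 49]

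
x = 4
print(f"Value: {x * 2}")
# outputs Value: 8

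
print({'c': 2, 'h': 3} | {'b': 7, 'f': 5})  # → {'c': 2, 'h': 3, 'b': 7, 'f': 5}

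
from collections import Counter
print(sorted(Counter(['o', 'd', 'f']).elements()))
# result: ['d', 'f', 'o']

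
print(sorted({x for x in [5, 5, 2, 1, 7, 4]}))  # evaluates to [1, 2, 4, 5, 7]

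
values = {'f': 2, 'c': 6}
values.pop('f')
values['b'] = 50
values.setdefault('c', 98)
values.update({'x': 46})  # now {'c': 6, 'b': 50, 'x': 46}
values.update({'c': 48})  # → {'c': 48, 'b': 50, 'x': 46}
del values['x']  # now {'c': 48, 'b': 50}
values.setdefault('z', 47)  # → 47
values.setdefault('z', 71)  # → 47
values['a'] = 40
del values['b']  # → {'c': 48, 'z': 47, 'a': 40}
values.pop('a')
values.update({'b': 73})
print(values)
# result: {'c': 48, 'z': 47, 'b': 73}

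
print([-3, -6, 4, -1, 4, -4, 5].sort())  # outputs None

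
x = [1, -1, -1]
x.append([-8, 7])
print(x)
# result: [1, -1, -1, [-8, 7]]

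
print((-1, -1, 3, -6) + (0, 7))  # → (-1, -1, 3, -6, 0, 7)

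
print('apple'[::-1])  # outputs elppa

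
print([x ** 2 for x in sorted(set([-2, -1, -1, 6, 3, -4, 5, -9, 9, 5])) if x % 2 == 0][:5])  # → [16, 4, 36]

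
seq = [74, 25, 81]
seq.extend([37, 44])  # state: [74, 25, 81, 37, 44]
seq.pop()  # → 44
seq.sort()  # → [25, 37, 74, 81]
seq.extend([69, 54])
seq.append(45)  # [25, 37, 74, 81, 69, 54, 45]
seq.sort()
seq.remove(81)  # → [25, 37, 45, 54, 69, 74]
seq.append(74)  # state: [25, 37, 45, 54, 69, 74, 74]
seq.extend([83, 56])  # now [25, 37, 45, 54, 69, 74, 74, 83, 56]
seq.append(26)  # [25, 37, 45, 54, 69, 74, 74, 83, 56, 26]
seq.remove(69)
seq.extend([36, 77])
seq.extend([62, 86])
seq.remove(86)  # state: [25, 37, 45, 54, 74, 74, 83, 56, 26, 36, 77, 62]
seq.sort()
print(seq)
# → [25, 26, 36, 37, 45, 54, 56, 62, 74, 74, 77, 83]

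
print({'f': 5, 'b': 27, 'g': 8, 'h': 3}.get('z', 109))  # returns 109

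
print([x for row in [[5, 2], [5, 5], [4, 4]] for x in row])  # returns [5, 2, 5, 5, 4, 4]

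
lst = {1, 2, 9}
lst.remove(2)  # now {1, 9}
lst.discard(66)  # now {1, 9}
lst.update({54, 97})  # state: {1, 9, 54, 97}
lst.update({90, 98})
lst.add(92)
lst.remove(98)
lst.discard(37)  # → {1, 9, 54, 90, 92, 97}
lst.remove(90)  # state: {1, 9, 54, 92, 97}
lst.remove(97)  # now {1, 9, 54, 92}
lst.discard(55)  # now {1, 9, 54, 92}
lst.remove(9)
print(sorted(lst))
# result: [1, 54, 92]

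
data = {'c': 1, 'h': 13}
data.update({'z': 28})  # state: {'c': 1, 'h': 13, 'z': 28}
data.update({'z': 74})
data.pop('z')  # 74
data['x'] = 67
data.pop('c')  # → 1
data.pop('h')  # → 13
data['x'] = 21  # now {'x': 21}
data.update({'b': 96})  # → {'x': 21, 'b': 96}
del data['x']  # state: {'b': 96}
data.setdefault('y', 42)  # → 42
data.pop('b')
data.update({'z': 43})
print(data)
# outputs {'y': 42, 'z': 43}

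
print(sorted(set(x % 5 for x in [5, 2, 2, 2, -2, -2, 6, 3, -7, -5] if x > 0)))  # [0, 1, 2, 3]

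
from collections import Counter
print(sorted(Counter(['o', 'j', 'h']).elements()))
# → ['h', 'j', 'o']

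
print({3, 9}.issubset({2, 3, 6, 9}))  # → True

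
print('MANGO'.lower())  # mango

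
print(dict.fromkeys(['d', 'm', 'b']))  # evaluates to {'d': None, 'm': None, 'b': None}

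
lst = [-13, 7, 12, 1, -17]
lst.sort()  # [-17, -13, 1, 7, 12]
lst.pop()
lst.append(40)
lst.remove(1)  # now [-17, -13, 7, 40]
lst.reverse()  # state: [40, 7, -13, -17]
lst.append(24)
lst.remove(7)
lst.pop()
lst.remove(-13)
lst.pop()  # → -17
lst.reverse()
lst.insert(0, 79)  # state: [79, 40]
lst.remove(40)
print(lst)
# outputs [79]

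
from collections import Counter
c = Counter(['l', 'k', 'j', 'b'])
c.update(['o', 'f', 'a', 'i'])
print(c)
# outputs Counter({'l': 1, 'k': 1, 'j': 1, 'b': 1, 'o': 1, 'f': 1, 'a': 1, 'i': 1})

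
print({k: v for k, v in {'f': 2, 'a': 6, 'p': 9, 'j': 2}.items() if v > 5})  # {'a': 6, 'p': 9}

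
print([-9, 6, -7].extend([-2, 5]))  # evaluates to None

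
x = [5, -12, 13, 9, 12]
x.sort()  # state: [-12, 5, 9, 12, 13]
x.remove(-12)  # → [5, 9, 12, 13]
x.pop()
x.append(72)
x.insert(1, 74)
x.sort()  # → [5, 9, 12, 72, 74]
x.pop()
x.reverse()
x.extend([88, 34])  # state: [72, 12, 9, 5, 88, 34]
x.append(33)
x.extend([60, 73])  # [72, 12, 9, 5, 88, 34, 33, 60, 73]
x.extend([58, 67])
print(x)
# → [72, 12, 9, 5, 88, 34, 33, 60, 73, 58, 67]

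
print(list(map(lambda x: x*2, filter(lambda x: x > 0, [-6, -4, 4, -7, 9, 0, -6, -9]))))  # [8, 18]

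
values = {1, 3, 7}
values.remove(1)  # {3, 7}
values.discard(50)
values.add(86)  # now {3, 7, 86}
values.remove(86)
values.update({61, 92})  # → {3, 7, 61, 92}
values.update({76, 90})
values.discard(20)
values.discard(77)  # {3, 7, 61, 76, 90, 92}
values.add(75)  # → {3, 7, 61, 75, 76, 90, 92}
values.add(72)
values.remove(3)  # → {7, 61, 72, 75, 76, 90, 92}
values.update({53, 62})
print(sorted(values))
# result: [7, 53, 61, 62, 72, 75, 76, 90, 92]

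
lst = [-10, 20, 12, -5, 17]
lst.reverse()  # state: [17, -5, 12, 20, -10]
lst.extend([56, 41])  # [17, -5, 12, 20, -10, 56, 41]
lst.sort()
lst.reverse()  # [56, 41, 20, 17, 12, -5, -10]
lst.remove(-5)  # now [56, 41, 20, 17, 12, -10]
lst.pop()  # -10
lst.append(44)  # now [56, 41, 20, 17, 12, 44]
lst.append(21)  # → [56, 41, 20, 17, 12, 44, 21]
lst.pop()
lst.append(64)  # [56, 41, 20, 17, 12, 44, 64]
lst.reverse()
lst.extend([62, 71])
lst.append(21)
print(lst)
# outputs [64, 44, 12, 17, 20, 41, 56, 62, 71, 21]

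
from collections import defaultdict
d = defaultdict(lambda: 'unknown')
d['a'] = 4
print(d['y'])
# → unknown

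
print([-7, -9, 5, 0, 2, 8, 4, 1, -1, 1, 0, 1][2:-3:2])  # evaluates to [5, 2, 4, -1]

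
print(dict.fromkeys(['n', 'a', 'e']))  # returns {'n': None, 'a': None, 'e': None}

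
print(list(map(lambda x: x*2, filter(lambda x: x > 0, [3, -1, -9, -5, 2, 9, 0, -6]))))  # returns [6, 4, 18]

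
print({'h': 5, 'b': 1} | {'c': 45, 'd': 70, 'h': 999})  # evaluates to {'h': 999, 'b': 1, 'c': 45, 'd': 70}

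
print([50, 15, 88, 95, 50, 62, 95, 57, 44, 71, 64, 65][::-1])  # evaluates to [65, 64, 71, 44, 57, 95, 62, 50, 95, 88, 15, 50]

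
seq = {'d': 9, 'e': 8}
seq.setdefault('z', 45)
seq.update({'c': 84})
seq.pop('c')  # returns 84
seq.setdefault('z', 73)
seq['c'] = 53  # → {'d': 9, 'e': 8, 'z': 45, 'c': 53}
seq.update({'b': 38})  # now {'d': 9, 'e': 8, 'z': 45, 'c': 53, 'b': 38}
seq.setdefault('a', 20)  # 20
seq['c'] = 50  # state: {'d': 9, 'e': 8, 'z': 45, 'c': 50, 'b': 38, 'a': 20}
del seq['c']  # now {'d': 9, 'e': 8, 'z': 45, 'b': 38, 'a': 20}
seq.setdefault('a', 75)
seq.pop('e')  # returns 8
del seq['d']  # {'z': 45, 'b': 38, 'a': 20}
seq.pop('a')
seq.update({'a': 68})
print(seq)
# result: {'z': 45, 'b': 38, 'a': 68}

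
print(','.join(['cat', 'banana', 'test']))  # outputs cat,banana,test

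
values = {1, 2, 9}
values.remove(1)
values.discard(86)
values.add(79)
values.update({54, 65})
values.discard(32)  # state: {2, 9, 54, 65, 79}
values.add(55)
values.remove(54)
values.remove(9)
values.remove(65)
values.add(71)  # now {2, 55, 71, 79}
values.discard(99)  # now {2, 55, 71, 79}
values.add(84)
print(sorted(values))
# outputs [2, 55, 71, 79, 84]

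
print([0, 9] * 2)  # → [0, 9, 0, 9]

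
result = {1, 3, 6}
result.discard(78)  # {1, 3, 6}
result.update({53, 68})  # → {1, 3, 6, 53, 68}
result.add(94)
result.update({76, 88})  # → {1, 3, 6, 53, 68, 76, 88, 94}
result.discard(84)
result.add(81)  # {1, 3, 6, 53, 68, 76, 81, 88, 94}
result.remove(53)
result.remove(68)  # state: {1, 3, 6, 76, 81, 88, 94}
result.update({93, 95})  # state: {1, 3, 6, 76, 81, 88, 93, 94, 95}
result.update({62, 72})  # {1, 3, 6, 62, 72, 76, 81, 88, 93, 94, 95}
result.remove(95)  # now {1, 3, 6, 62, 72, 76, 81, 88, 93, 94}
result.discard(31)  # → {1, 3, 6, 62, 72, 76, 81, 88, 93, 94}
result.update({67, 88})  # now {1, 3, 6, 62, 67, 72, 76, 81, 88, 93, 94}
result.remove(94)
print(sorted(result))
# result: [1, 3, 6, 62, 67, 72, 76, 81, 88, 93]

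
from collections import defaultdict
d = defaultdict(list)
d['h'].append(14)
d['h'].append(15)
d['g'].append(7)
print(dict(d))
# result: {'h': [14, 15], 'g': [7]}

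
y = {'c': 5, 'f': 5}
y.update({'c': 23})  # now {'c': 23, 'f': 5}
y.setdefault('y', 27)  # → 27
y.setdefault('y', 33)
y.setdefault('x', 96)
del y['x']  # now {'c': 23, 'f': 5, 'y': 27}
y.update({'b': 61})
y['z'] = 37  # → {'c': 23, 'f': 5, 'y': 27, 'b': 61, 'z': 37}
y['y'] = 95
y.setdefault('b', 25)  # 61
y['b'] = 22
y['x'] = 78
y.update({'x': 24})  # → {'c': 23, 'f': 5, 'y': 95, 'b': 22, 'z': 37, 'x': 24}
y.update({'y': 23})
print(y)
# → {'c': 23, 'f': 5, 'y': 23, 'b': 22, 'z': 37, 'x': 24}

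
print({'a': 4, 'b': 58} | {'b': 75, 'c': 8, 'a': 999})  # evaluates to {'a': 999, 'b': 75, 'c': 8}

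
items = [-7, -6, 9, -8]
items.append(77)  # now [-7, -6, 9, -8, 77]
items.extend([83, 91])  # [-7, -6, 9, -8, 77, 83, 91]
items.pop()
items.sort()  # [-8, -7, -6, 9, 77, 83]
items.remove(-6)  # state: [-8, -7, 9, 77, 83]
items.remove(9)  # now [-8, -7, 77, 83]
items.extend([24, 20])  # [-8, -7, 77, 83, 24, 20]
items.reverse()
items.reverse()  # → [-8, -7, 77, 83, 24, 20]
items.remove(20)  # [-8, -7, 77, 83, 24]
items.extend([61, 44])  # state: [-8, -7, 77, 83, 24, 61, 44]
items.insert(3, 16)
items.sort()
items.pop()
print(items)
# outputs [-8, -7, 16, 24, 44, 61, 77]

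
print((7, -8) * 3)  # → (7, -8, 7, -8, 7, -8)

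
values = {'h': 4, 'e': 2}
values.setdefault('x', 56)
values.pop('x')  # 56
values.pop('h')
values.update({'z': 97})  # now {'e': 2, 'z': 97}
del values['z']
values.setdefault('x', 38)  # 38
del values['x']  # {'e': 2}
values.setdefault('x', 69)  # 69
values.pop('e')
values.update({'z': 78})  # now {'x': 69, 'z': 78}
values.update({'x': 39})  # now {'x': 39, 'z': 78}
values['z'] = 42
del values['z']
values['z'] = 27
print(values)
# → {'x': 39, 'z': 27}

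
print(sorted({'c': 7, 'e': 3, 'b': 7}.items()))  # [('b', 7), ('c', 7), ('e', 3)]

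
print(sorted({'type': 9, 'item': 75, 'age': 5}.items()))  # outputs [('age', 5), ('item', 75), ('type', 9)]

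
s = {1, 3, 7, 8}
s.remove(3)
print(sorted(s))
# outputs [1, 7, 8]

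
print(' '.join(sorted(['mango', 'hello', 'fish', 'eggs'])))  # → eggs fish hello mango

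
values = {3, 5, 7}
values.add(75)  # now {3, 5, 7, 75}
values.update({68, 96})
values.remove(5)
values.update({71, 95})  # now {3, 7, 68, 71, 75, 95, 96}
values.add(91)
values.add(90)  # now {3, 7, 68, 71, 75, 90, 91, 95, 96}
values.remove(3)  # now {7, 68, 71, 75, 90, 91, 95, 96}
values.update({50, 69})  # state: {7, 50, 68, 69, 71, 75, 90, 91, 95, 96}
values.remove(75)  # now {7, 50, 68, 69, 71, 90, 91, 95, 96}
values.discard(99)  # {7, 50, 68, 69, 71, 90, 91, 95, 96}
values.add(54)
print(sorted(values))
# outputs [7, 50, 54, 68, 69, 71, 90, 91, 95, 96]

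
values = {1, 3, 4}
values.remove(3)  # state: {1, 4}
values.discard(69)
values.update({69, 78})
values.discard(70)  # {1, 4, 69, 78}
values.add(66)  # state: {1, 4, 66, 69, 78}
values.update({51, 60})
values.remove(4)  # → {1, 51, 60, 66, 69, 78}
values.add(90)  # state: {1, 51, 60, 66, 69, 78, 90}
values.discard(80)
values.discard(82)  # {1, 51, 60, 66, 69, 78, 90}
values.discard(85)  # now {1, 51, 60, 66, 69, 78, 90}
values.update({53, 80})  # {1, 51, 53, 60, 66, 69, 78, 80, 90}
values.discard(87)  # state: {1, 51, 53, 60, 66, 69, 78, 80, 90}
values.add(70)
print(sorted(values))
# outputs [1, 51, 53, 60, 66, 69, 70, 78, 80, 90]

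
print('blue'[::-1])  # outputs eulb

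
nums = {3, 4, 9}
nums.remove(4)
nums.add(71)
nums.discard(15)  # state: {3, 9, 71}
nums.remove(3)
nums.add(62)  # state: {9, 62, 71}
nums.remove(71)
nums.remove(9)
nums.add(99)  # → {62, 99}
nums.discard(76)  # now {62, 99}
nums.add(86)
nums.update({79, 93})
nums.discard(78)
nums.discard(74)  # {62, 79, 86, 93, 99}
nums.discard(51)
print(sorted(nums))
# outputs [62, 79, 86, 93, 99]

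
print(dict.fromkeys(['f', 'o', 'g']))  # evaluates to {'f': None, 'o': None, 'g': None}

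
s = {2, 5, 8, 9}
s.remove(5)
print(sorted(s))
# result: [2, 8, 9]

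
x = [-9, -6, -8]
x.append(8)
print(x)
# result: [-9, -6, -8, 8]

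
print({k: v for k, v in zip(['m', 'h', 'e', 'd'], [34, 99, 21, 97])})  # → {'m': 34, 'h': 99, 'e': 21, 'd': 97}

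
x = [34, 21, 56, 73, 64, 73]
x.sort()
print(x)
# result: [21, 34, 56, 64, 73, 73]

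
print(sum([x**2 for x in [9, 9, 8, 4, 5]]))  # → 267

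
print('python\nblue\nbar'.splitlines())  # ['python', 'blue', 'bar']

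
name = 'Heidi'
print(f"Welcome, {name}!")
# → Welcome, Heidi!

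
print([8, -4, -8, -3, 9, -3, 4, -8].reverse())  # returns None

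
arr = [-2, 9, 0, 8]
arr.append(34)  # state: [-2, 9, 0, 8, 34]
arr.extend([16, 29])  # [-2, 9, 0, 8, 34, 16, 29]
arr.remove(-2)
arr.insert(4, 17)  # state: [9, 0, 8, 34, 17, 16, 29]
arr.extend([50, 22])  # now [9, 0, 8, 34, 17, 16, 29, 50, 22]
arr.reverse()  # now [22, 50, 29, 16, 17, 34, 8, 0, 9]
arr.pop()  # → 9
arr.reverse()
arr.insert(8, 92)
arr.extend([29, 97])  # [0, 8, 34, 17, 16, 29, 50, 22, 92, 29, 97]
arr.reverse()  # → [97, 29, 92, 22, 50, 29, 16, 17, 34, 8, 0]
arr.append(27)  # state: [97, 29, 92, 22, 50, 29, 16, 17, 34, 8, 0, 27]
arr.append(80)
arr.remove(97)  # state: [29, 92, 22, 50, 29, 16, 17, 34, 8, 0, 27, 80]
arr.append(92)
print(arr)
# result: [29, 92, 22, 50, 29, 16, 17, 34, 8, 0, 27, 80, 92]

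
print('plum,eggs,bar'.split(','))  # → ['plum', 'eggs', 'bar']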